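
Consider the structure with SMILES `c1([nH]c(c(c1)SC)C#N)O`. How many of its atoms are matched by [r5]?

The query [r5] means: r5 matches atoms in a five-membered ring.
Check the 10 heavy atoms by environment: 1× n (aromatic, in 5-ring) → match; 4× c (aromatic, in 5-ring) → match; 1× O (acyclic) → no; 2× C (acyclic) → no; 1× N (acyclic) → no; 1× S (acyclic) → no.
Summing the matching environments: 1 + 4 = 5 matching atoms.

5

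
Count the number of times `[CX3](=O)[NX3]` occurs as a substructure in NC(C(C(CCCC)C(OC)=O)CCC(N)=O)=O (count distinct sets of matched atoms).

2

[CX3](=O)[NX3] is the SMARTS for an amide: a carbonyl carbon bonded to a trivalent nitrogen.
The molecule carries 2 separate instances of a primary amide (-C(=O)NH2) meeting every constraint; each maps to a distinct set of atoms, giving 2 matches.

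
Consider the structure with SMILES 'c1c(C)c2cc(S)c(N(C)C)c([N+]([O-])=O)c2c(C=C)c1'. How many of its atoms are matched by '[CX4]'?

Check the 20 heavy atoms by environment: 10× c (aromatic, X3) → no; 1× S (X2) → no; 2× C (X3) → no; 1× N (X3) → no; 3× C (X4) → match; 1× N (charge +1, X3) → no; 1× O (charge -1, X1) → no; 1× O (X1) → no.
That gives 3 matching atoms.

3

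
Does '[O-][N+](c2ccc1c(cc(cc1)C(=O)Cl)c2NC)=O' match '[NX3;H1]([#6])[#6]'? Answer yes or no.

Yes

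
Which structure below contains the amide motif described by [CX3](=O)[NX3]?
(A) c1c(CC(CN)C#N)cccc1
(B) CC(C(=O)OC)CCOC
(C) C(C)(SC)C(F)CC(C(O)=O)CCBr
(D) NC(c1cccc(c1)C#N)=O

[CX3](=O)[NX3] describes a carbonyl carbon bonded to a trivalent nitrogen (an amide).
(A) has a nitrile (-C#N) but the nitrile N is NX1 (triple-bonded), not NX3.
(B) has a methyl-ester group (-C(=O)OCH3) but the carbonyl is bonded to O, not to an NX3 nitrogen.
(C) has a carboxylic acid group (-C(=O)OH) but the carbonyl is bonded to O, not to an NX3 nitrogen.
(D) contains a primary amide (-C(=O)NH2), which satisfies every atom and bond constraint.
So the answer is (D).

D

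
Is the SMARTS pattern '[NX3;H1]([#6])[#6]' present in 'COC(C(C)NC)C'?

The pattern [NX3;H1]([#6])[#6] describes a trivalent nitrogen with one H, bonded to two carbons — a secondary amine.
The molecule carries an N-methylamino group (-NHCH3), whose atoms satisfy every constraint of the query, so the pattern matches.

Yes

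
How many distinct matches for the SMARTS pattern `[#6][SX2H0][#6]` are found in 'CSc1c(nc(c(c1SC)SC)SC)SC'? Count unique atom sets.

[#6][SX2H0][#6] is the SMARTS for a thioether: an aliphatic sulfur bridging two carbons with no H on the sulfur.
The molecule carries 5 separate instances of a methylthio ether (-SCH3) meeting every constraint; each maps to a distinct set of atoms, giving 5 matches.

5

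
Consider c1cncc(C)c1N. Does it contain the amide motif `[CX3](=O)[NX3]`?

The pattern [CX3](=O)[NX3] describes a carbonyl carbon bonded to a trivalent nitrogen — an amide.
The closest candidate here is a primary amino group (-NH2), but the -NH2 is not attached to a carbonyl carbon. No other fragment satisfies the full query, so there is no match.

No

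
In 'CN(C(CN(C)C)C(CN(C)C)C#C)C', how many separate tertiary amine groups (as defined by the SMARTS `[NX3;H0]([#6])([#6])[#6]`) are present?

3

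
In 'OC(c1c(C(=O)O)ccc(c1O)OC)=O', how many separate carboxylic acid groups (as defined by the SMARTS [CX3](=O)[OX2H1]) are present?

2

[CX3](=O)[OX2H1] is the SMARTS for a carboxylic acid: an sp2 carbon double-bonded to O and single-bonded to an -OH oxygen.
The molecule carries 2 separate instances of a carboxylic acid group (-C(=O)OH) meeting every constraint; each maps to a distinct set of atoms, giving 2 matches.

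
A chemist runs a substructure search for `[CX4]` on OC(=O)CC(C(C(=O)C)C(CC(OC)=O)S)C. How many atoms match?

The query [CX4] means: C with X4: aliphatic carbon with exactly 4 total connections (bonds + H).
Check the 17 heavy atoms by environment: 8× C (X4) → match; 3× C (X3) → no; 3× O (X1) → no; 2× O (X2) → no; 1× S (X2) → no.
That gives 8 matching atoms.

8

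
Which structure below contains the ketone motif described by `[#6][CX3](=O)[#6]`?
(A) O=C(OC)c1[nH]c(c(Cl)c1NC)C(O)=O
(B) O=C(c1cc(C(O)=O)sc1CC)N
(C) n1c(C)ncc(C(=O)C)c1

[#6][CX3](=O)[#6] describes a carbonyl carbon (no H) flanked by two carbons (a ketone).
(A) has a carboxylic acid group (-C(=O)OH) but one neighbour of the carbonyl carbon is O, not C.
(B) has a primary amide (-C(=O)NH2) but one neighbour of the carbonyl carbon is N, not C.
(C) contains an acetyl/ketone group (-C(=O)CH3), which satisfies every atom and bond constraint.
So the answer is (C).

C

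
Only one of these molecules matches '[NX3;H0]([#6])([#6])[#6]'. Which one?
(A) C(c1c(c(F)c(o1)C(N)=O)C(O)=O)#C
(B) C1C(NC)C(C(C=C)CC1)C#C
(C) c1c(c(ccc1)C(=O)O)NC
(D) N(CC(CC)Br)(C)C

D

[NX3;H0]([#6])([#6])[#6] describes a trivalent nitrogen with no H, bonded to three carbons (a tertiary amine).
(A) has a primary amide (-C(=O)NH2) but the amide nitrogen has H2 and only one carbon neighbour.
(B) has an N-methylamino group (-NHCH3) but the nitrogen still has one H (H1), not H0.
(C) has an N-methylamino group (-NHCH3) but the nitrogen still has one H (H1), not H0.
(D) contains a dimethylamino group (-N(CH3)2), which satisfies every atom and bond constraint.
So the answer is (D).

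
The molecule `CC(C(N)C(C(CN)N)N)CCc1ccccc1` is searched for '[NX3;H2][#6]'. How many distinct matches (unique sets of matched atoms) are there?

4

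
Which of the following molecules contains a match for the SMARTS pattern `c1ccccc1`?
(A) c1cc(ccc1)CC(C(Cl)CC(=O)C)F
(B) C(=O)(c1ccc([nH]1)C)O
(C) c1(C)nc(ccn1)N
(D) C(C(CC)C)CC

A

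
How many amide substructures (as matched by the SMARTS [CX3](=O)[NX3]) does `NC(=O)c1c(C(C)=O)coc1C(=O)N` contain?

2

[CX3](=O)[NX3] is the SMARTS for an amide: a carbonyl carbon bonded to a trivalent nitrogen.
The molecule carries 2 separate instances of a primary amide (-C(=O)NH2) meeting every constraint; each maps to a distinct set of atoms, giving 2 matches.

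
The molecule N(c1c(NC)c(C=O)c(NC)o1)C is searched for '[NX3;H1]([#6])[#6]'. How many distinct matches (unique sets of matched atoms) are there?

[NX3;H1]([#6])[#6] is the SMARTS for a secondary amine: a trivalent nitrogen with one H, bonded to two carbons.
The molecule carries 3 separate instances of an N-methylamino group (-NHCH3) meeting every constraint; each maps to a distinct set of atoms, giving 3 matches.

3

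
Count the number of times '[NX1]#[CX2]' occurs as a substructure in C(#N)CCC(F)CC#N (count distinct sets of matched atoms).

[NX1]#[CX2] is the SMARTS for a nitrile: a nitrogen triple-bonded to a two-connected carbon.
The molecule carries 2 separate instances of a nitrile (-C#N) meeting every constraint; each maps to a distinct set of atoms, giving 2 matches.

2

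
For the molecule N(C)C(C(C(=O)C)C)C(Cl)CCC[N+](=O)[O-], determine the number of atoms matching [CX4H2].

Check the 16 heavy atoms by environment: 3× C (H2, X4) → match; 3× C (H1, X4) → no; 3× C (H3, X4) → no; 1× C (H0, X3) → no; 2× O (H0, X1) → no; 1× N (charge +1, H0, X3) → no; 1× O (charge -1, H0, X1) → no; 1× N (H1, X3) → no; 1× Cl (H0, X1) → no.
That gives 3 matching atoms.

3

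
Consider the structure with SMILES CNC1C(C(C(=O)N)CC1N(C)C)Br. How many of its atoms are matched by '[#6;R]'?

5

The query [#6;R] means: carbon that is part of a ring.
Check the 14 heavy atoms by environment: 5× C (in 5-ring) → match; 1× Br (acyclic) → no; 3× N (acyclic) → no; 4× C (acyclic) → no; 1× O (acyclic) → no.
That gives 5 matching atoms.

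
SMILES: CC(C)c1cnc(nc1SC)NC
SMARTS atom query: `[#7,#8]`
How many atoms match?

3

The query [#7,#8] means: nitrogen or oxygen (comma = OR).
Check the 13 heavy atoms by environment: 2× n (aromatic) → match; 4× c (aromatic) → no; 1× S → no; 5× C → no; 1× N → match.
Summing the matching environments: 2 + 1 = 3 matching atoms.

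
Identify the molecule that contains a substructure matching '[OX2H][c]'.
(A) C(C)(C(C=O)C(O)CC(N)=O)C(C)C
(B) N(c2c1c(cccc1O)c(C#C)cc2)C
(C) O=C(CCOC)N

B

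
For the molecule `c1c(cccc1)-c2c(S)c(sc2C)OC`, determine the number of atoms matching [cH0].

5

Check the 15 heavy atoms by environment: 1× s (aromatic, H0) → no; 5× c (aromatic, H0) → match; 2× C (H3) → no; 5× c (aromatic, H1) → no; 1× S (H1) → no; 1× O (H0) → no.
That gives 5 matching atoms.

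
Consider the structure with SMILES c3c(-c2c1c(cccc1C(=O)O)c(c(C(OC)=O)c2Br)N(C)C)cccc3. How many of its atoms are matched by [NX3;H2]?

0

The query [NX3;H2] means: aliphatic N with 3 total connections, two of them H — an -NH2 nitrogen (amine or amide).
Check the 27 heavy atoms by environment: 8× c (aromatic, H0, X3) → no; 8× c (aromatic, H1, X3) → no; 1× Br (H0, X1) → no; 2× C (H0, X3) → no; 2× O (H0, X1) → no; 1× O (H1, X2) → no; 1× N (H0, X3) → no; 3× C (H3, X4) → no; 1× O (H0, X2) → no.
No environment satisfies the query, so 0 matching atoms.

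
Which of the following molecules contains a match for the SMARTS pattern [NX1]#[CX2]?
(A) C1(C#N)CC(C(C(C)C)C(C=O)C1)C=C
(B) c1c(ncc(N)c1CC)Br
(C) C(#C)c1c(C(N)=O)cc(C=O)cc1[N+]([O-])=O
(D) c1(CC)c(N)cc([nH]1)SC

[NX1]#[CX2] describes a nitrogen triple-bonded to a two-connected carbon (a nitrile).
(A) contains a nitrile (-C#N), which satisfies every atom and bond constraint.
(B) has a primary amino group (-NH2) but the nitrogen is NX3 (three connections), not NX1 triple-bonded.
(C) has a nitro group (-[N+](=O)[O-]) but there is no C#N triple bond.
(D) has a primary amino group (-NH2) but the nitrogen is NX3 (three connections), not NX1 triple-bonded.
So the answer is (A).

A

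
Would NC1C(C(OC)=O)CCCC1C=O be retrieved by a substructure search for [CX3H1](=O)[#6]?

Yes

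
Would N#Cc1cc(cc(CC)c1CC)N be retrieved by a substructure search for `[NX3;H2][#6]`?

Yes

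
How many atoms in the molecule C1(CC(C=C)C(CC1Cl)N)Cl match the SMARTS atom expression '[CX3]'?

2

The query [CX3] means: C with X3: aliphatic carbon with exactly 3 total connections.
Check the 11 heavy atoms by environment: 6× C (X4) → no; 2× Cl (X1) → no; 2× C (X3) → match; 1× N (X3) → no.
That gives 2 matching atoms.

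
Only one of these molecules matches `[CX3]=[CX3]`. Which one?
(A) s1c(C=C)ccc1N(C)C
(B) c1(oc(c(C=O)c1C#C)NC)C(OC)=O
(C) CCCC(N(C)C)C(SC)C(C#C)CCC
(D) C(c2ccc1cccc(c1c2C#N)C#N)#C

[CX3]=[CX3] describes a non-aromatic C=C double bond between two sp2 carbons (an alkene).
(A) contains a vinyl group (-CH=CH2), which satisfies every atom and bond constraint.
(B) has an ethynyl group (-C#CH) but the C-C bond is a triple bond, not a double bond.
(C) has an ethyl group (-CH2CH3) but its C-C bond is a single bond between CX4 carbons, not CX3=CX3.
(D) has an ethynyl group (-C#CH) but the C-C bond is a triple bond, not a double bond.
So the answer is (A).

A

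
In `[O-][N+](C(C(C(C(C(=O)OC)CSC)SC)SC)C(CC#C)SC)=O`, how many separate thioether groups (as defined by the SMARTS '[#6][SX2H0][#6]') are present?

[#6][SX2H0][#6] is the SMARTS for a thioether: an aliphatic sulfur bridging two carbons with no H on the sulfur.
The molecule carries 4 separate instances of a methylthio ether (-SCH3) meeting every constraint; each maps to a distinct set of atoms, giving 4 matches.

4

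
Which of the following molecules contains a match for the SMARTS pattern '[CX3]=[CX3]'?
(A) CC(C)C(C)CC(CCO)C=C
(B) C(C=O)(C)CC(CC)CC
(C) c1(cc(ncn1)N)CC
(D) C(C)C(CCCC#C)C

A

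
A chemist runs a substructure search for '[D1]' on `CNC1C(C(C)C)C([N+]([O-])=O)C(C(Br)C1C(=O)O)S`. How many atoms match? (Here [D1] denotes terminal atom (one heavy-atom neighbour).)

9

The query [D1] means: atom with exactly one heavy-atom neighbour (degree 1).
Check the 19 heavy atoms by environment: 8× C (D3) → no; 1× Br (D1) → match; 1× N (D2) → no; 3× C (D1) → match; 1× S (D1) → match; 3× O (D1) → match; 1× N (charge +1, D3) → no; 1× O (charge -1, D1) → match.
Summing the matching environments: 1 + 3 + 1 + 3 + 1 = 9 matching atoms.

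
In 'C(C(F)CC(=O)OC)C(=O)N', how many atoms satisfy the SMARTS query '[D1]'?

The query [D1] means: atom with exactly one heavy-atom neighbour (degree 1).
Check the 11 heavy atoms by environment: 2× C (D2) → no; 3× C (D3) → no; 1× F (D1) → match; 2× O (D1) → match; 1× N (D1) → match; 1× O (D2) → no; 1× C (D1) → match.
Summing the matching environments: 1 + 2 + 1 + 1 = 5 matching atoms.

5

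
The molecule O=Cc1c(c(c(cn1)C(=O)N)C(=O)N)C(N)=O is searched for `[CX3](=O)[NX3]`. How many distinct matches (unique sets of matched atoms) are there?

3

[CX3](=O)[NX3] is the SMARTS for an amide: a carbonyl carbon bonded to a trivalent nitrogen.
The molecule carries 3 separate instances of a primary amide (-C(=O)NH2) meeting every constraint; each maps to a distinct set of atoms, giving 3 matches.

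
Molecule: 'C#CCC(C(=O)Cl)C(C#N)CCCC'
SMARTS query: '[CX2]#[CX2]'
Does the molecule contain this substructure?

Yes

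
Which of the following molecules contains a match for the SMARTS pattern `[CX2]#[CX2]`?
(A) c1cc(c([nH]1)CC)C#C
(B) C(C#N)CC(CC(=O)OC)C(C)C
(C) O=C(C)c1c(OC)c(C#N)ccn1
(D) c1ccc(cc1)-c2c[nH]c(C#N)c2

[CX2]#[CX2] describes a carbon-carbon triple bond (an alkyne).
(A) contains an ethynyl group (-C#CH), which satisfies every atom and bond constraint.
(B) has a nitrile (-C#N) but the triple bond is C#N, not C#C.
(C) has a nitrile (-C#N) but the triple bond is C#N, not C#C.
(D) has a nitrile (-C#N) but the triple bond is C#N, not C#C.
So the answer is (A).

A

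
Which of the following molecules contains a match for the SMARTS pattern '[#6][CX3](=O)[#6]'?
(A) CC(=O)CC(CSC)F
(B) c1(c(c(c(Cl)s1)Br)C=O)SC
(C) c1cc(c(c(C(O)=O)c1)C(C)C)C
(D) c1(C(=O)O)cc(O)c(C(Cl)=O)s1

[#6][CX3](=O)[#6] describes a carbonyl carbon (no H) flanked by two carbons (a ketone).
(A) contains an acetyl/ketone group (-C(=O)CH3), which satisfies every atom and bond constraint.
(B) has an aldehyde (-CHO) but the carbonyl carbon has H1, so it is not flanked by two carbons.
(C) has a carboxylic acid group (-C(=O)OH) but one neighbour of the carbonyl carbon is O, not C.
(D) has a carboxylic acid group (-C(=O)OH) but one neighbour of the carbonyl carbon is O, not C.
So the answer is (A).

A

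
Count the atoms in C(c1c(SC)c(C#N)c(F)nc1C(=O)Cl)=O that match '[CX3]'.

2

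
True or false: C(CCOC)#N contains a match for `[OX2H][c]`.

False

The pattern [OX2H][c] describes a hydroxyl oxygen attached to an aromatic carbon — a phenol.
The closest candidate here is a methoxy ether (-OCH3), but the oxygen has H0, not H1. No other fragment satisfies the full query, so there is no match.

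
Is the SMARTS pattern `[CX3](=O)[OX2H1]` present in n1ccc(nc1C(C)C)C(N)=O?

No

The pattern [CX3](=O)[OX2H1] describes an sp2 carbon double-bonded to O and single-bonded to an -OH oxygen — a carboxylic acid.
The closest candidate here is a primary amide (-C(=O)NH2), but the carbonyl is bonded to N, not to an -OH oxygen. No other fragment satisfies the full query, so there is no match.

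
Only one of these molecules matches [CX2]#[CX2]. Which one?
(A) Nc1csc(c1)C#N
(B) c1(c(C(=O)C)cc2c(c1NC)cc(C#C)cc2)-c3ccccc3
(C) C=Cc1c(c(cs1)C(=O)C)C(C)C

B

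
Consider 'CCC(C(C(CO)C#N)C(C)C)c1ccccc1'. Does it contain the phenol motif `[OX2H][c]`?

The pattern [OX2H][c] describes a hydroxyl oxygen attached to an aromatic carbon — a phenol.
The closest candidate here is a hydroxyl group (-OH), but the -OH is on an aliphatic carbon, not an aromatic c. No other fragment satisfies the full query, so there is no match.

No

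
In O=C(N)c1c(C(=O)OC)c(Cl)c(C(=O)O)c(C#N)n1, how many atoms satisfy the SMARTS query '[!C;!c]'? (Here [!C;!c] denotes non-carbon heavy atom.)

9

Check the 19 heavy atoms by environment: 1× n (aromatic) → match; 5× c (aromatic) → no; 5× C → no; 2× N → match; 5× O → match; 1× Cl → match.
Summing the matching environments: 1 + 2 + 5 + 1 = 9 matching atoms.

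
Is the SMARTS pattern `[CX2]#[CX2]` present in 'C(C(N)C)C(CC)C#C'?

The pattern [CX2]#[CX2] describes a carbon-carbon triple bond — an alkyne.
The molecule carries an ethynyl group (-C#CH), whose atoms satisfy every constraint of the query, so the pattern matches.

Yes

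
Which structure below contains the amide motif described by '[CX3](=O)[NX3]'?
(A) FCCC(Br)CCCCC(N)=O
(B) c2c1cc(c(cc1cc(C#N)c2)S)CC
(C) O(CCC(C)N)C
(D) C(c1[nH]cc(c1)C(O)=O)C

[CX3](=O)[NX3] describes a carbonyl carbon bonded to a trivalent nitrogen (an amide).
(A) contains a primary amide (-C(=O)NH2), which satisfies every atom and bond constraint.
(B) has a nitrile (-C#N) but the nitrile N is NX1 (triple-bonded), not NX3.
(C) has a primary amino group (-NH2) but the -NH2 is not attached to a carbonyl carbon.
(D) has a carboxylic acid group (-C(=O)OH) but the carbonyl is bonded to O, not to an NX3 nitrogen.
So the answer is (A).

A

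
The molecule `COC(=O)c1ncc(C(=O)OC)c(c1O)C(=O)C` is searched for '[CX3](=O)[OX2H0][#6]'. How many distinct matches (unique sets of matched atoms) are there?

2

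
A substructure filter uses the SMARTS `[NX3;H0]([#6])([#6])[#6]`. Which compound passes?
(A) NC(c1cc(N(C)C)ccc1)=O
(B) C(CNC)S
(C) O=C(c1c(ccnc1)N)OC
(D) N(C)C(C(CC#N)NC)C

[NX3;H0]([#6])([#6])[#6] describes a trivalent nitrogen with no H, bonded to three carbons (a tertiary amine).
(A) contains a dimethylamino group (-N(CH3)2), which satisfies every atom and bond constraint.
(B) has an N-methylamino group (-NHCH3) but the nitrogen still has one H (H1), not H0.
(C) has a primary amino group (-NH2) but the nitrogen has H2, not H0 with three carbons.
(D) has an N-methylamino group (-NHCH3) but the nitrogen still has one H (H1), not H0.
So the answer is (A).

A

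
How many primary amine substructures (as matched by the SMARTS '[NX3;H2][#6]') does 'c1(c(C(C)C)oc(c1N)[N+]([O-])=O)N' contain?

2

[NX3;H2][#6] is the SMARTS for a primary amine: a trivalent nitrogen with two H attached to carbon.
The molecule carries 2 separate instances of a primary amino group (-NH2) meeting every constraint; each maps to a distinct set of atoms, giving 2 matches.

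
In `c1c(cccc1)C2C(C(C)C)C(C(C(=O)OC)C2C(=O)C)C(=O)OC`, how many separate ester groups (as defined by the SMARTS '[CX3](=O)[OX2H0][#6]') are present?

2

[CX3](=O)[OX2H0][#6] is the SMARTS for an ester: a carbonyl carbon bonded to an oxygen that is itself bonded to carbon (no H on that O).
The molecule carries 2 separate instances of a methyl-ester group (-C(=O)OCH3) meeting every constraint; each maps to a distinct set of atoms, giving 2 matches.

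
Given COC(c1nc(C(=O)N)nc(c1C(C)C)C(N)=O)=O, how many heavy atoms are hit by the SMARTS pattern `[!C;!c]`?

The query [!C;!c] means: neither aliphatic nor aromatic carbon — same as [!#6].
Check the 19 heavy atoms by environment: 2× n (aromatic) → match; 4× c (aromatic) → no; 7× C → no; 4× O → match; 2× N → match.
Summing the matching environments: 2 + 4 + 2 = 8 matching atoms.

8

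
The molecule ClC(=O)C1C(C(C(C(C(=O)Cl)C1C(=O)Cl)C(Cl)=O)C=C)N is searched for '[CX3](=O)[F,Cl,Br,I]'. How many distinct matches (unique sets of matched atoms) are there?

[CX3](=O)[F,Cl,Br,I] is the SMARTS for an acyl halide: a carbonyl carbon bonded to a halogen.
The molecule carries 4 separate instances of an acyl chloride (-C(=O)Cl) meeting every constraint; each maps to a distinct set of atoms, giving 4 matches.

4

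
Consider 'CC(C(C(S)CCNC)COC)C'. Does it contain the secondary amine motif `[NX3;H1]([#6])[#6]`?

Yes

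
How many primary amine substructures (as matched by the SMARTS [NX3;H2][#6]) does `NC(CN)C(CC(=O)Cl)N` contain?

[NX3;H2][#6] is the SMARTS for a primary amine: a trivalent nitrogen with two H attached to carbon.
The molecule carries 3 separate instances of a primary amino group (-NH2) meeting every constraint; each maps to a distinct set of atoms, giving 3 matches.

3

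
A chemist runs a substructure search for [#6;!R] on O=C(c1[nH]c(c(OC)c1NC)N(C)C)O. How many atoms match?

5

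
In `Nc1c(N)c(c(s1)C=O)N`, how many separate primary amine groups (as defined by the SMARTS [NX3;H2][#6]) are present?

3

[NX3;H2][#6] is the SMARTS for a primary amine: a trivalent nitrogen with two H attached to carbon.
The molecule carries 3 separate instances of a primary amino group (-NH2) meeting every constraint; each maps to a distinct set of atoms, giving 3 matches.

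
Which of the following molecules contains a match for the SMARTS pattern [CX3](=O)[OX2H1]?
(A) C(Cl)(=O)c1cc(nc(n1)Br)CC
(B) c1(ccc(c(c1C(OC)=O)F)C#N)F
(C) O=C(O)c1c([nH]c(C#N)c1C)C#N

[CX3](=O)[OX2H1] describes an sp2 carbon double-bonded to O and single-bonded to an -OH oxygen (a carboxylic acid).
(A) has an acyl chloride (-C(=O)Cl) but the carbonyl is bonded to Cl, not to an -OH oxygen.
(B) has a methyl-ester group (-C(=O)OCH3) but the singly-bonded O has no H (OX2H0, not OX2H1).
(C) contains a carboxylic acid group (-C(=O)OH), which satisfies every atom and bond constraint.
So the answer is (C).

C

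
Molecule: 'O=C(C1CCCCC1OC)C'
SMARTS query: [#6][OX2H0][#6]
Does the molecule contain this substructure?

Yes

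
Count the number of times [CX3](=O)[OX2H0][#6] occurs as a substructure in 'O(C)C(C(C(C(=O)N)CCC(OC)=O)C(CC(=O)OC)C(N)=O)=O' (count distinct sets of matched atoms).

3

[CX3](=O)[OX2H0][#6] is the SMARTS for an ester: a carbonyl carbon bonded to an oxygen that is itself bonded to carbon (no H on that O).
The molecule carries 3 separate instances of a methyl-ester group (-C(=O)OCH3) meeting every constraint; each maps to a distinct set of atoms, giving 3 matches.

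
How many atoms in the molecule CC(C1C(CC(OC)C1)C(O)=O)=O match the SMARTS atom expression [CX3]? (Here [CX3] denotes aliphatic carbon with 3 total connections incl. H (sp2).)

The query [CX3] means: C with X3: aliphatic carbon with exactly 3 total connections.
Check the 13 heavy atoms by environment: 7× C (X4) → no; 2× C (X3) → match; 2× O (X1) → no; 2× O (X2) → no.
That gives 2 matching atoms.

2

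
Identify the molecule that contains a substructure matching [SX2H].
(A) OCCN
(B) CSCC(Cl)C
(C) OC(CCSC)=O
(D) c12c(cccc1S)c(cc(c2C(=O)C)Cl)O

D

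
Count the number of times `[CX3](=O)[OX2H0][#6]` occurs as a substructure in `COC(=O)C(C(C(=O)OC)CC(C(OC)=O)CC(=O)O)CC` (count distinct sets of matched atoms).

[CX3](=O)[OX2H0][#6] is the SMARTS for an ester: a carbonyl carbon bonded to an oxygen that is itself bonded to carbon (no H on that O).
The molecule carries 3 separate instances of a methyl-ester group (-C(=O)OCH3) meeting every constraint; each maps to a distinct set of atoms, giving 3 matches.

3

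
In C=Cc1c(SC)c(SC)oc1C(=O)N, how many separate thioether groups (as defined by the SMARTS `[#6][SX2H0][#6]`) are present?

[#6][SX2H0][#6] is the SMARTS for a thioether: an aliphatic sulfur bridging two carbons with no H on the sulfur.
The molecule carries 2 separate instances of a methylthio ether (-SCH3) meeting every constraint; each maps to a distinct set of atoms, giving 2 matches.

2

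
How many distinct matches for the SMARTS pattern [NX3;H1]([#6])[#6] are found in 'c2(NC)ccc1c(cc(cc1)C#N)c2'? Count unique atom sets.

[NX3;H1]([#6])[#6] is the SMARTS for a secondary amine: a trivalent nitrogen with one H, bonded to two carbons.
Exactly one fragment in the molecule meets all constraints, giving 1 match.

1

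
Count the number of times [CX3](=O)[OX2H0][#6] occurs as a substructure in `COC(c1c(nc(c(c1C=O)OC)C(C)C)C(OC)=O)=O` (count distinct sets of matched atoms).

[CX3](=O)[OX2H0][#6] is the SMARTS for an ester: a carbonyl carbon bonded to an oxygen that is itself bonded to carbon (no H on that O).
The molecule carries 2 separate instances of a methyl-ester group (-C(=O)OCH3) meeting every constraint; each maps to a distinct set of atoms, giving 2 matches.

2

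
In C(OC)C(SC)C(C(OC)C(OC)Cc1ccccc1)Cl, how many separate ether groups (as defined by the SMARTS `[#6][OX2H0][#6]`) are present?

[#6][OX2H0][#6] is the SMARTS for an ether: an aliphatic oxygen bridging two carbons with no H on the oxygen.
The molecule carries 3 separate instances of a methoxy ether (-OCH3) meeting every constraint; each maps to a distinct set of atoms, giving 3 matches.

3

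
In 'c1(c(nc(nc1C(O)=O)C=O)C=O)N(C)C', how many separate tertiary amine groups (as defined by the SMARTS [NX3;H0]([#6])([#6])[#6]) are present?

1

[NX3;H0]([#6])([#6])[#6] is the SMARTS for a tertiary amine: a trivalent nitrogen with no H, bonded to three carbons.
Exactly one fragment in the molecule meets all constraints, giving 1 match.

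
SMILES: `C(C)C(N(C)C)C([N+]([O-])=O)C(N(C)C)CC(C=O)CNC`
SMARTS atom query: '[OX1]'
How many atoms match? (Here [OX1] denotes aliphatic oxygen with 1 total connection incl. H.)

The query [OX1] means: aliphatic oxygen with one total connection — typically a carbonyl =O or an oxide.
Check the 21 heavy atoms by environment: 13× C (X4) → no; 1× C (X3) → no; 2× O (X1) → match; 1× N (charge +1, X3) → no; 1× O (charge -1, X1) → match; 3× N (X3) → no.
Summing the matching environments: 2 + 1 = 3 matching atoms.

3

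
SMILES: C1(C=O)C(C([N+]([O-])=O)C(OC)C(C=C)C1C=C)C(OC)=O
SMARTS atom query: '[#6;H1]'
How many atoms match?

Check the 21 heavy atoms by environment: 9× C (H1) → match; 5× O (H0) → no; 2× C (H2) → no; 2× C (H3) → no; 1× N (charge +1, H0) → no; 1× O (charge -1, H0) → no; 1× C (H0) → no.
That gives 9 matching atoms.

9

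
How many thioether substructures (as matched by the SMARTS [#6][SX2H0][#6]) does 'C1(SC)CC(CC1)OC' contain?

[#6][SX2H0][#6] is the SMARTS for a thioether: an aliphatic sulfur bridging two carbons with no H on the sulfur.
Exactly one fragment in the molecule meets all constraints, giving 1 match.

1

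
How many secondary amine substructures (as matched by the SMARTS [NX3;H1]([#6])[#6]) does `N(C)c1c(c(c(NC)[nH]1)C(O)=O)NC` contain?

3

[NX3;H1]([#6])[#6] is the SMARTS for a secondary amine: a trivalent nitrogen with one H, bonded to two carbons.
The molecule carries 3 separate instances of an N-methylamino group (-NHCH3) meeting every constraint; each maps to a distinct set of atoms, giving 3 matches.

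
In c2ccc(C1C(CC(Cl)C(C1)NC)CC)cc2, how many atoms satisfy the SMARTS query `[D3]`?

The query [D3] means: atom with exactly three heavy-atom neighbours.
Check the 17 heavy atoms by environment: 4× C (D3) → match; 3× C (D2) → no; 1× N (D2) → no; 2× C (D1) → no; 1× c (aromatic, D3) → match; 5× c (aromatic, D2) → no; 1× Cl (D1) → no.
Summing the matching environments: 4 + 1 = 5 matching atoms.

5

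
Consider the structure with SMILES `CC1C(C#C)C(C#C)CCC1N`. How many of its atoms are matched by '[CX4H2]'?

2

The query [CX4H2] means: sp3 carbon (X4) with exactly two hydrogens.
Check the 12 heavy atoms by environment: 2× C (H2, X4) → match; 4× C (H1, X4) → no; 1× N (H2, X3) → no; 1× C (H3, X4) → no; 2× C (H0, X2) → no; 2× C (H1, X2) → no.
That gives 2 matching atoms.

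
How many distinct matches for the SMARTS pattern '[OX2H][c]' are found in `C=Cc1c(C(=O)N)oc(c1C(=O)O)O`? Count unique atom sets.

1

[OX2H][c] is the SMARTS for a phenol: a hydroxyl oxygen attached to an aromatic carbon.
Exactly one fragment in the molecule meets all constraints, giving 1 match.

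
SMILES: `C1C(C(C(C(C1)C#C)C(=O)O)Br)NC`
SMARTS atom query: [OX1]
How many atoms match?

1

The query [OX1] means: aliphatic oxygen with one total connection — typically a carbonyl =O or an oxide.
Check the 14 heavy atoms by environment: 7× C (X4) → no; 1× Br (X1) → no; 1× N (X3) → no; 1× C (X3) → no; 1× O (X1) → match; 1× O (X2) → no; 2× C (X2) → no.
That gives 1 matching atom.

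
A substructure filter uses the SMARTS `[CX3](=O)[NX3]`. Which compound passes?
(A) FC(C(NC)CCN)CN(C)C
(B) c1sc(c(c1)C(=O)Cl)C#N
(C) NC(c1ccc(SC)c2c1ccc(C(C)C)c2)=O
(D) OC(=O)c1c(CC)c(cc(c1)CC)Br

C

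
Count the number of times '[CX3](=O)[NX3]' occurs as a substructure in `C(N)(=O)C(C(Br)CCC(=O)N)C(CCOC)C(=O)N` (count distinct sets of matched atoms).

3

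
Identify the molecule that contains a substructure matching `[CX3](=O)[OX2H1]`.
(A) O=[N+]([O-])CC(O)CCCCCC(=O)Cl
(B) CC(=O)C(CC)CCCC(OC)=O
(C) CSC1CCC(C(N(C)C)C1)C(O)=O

[CX3](=O)[OX2H1] describes an sp2 carbon double-bonded to O and single-bonded to an -OH oxygen (a carboxylic acid).
(A) has an acyl chloride (-C(=O)Cl) but the carbonyl is bonded to Cl, not to an -OH oxygen.
(B) has a methyl-ester group (-C(=O)OCH3) but the singly-bonded O has no H (OX2H0, not OX2H1).
(C) contains a carboxylic acid group (-C(=O)OH), which satisfies every atom and bond constraint.
So the answer is (C).

C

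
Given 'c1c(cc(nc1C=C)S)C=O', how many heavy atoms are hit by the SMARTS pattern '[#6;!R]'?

The query [#6;!R] means: carbon not in any ring.
Check the 11 heavy atoms by environment: 1× n (aromatic, in 6-ring) → no; 5× c (aromatic, in 6-ring) → no; 3× C (acyclic) → match; 1× O (acyclic) → no; 1× S (acyclic) → no.
That gives 3 matching atoms.

3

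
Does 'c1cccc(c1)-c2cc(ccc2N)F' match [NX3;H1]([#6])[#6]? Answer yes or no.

No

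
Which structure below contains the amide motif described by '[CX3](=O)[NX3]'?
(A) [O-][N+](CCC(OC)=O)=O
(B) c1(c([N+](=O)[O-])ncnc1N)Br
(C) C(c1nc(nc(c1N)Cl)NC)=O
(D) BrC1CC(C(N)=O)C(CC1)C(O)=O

D

[CX3](=O)[NX3] describes a carbonyl carbon bonded to a trivalent nitrogen (an amide).
(A) has a methyl-ester group (-C(=O)OCH3) but the carbonyl is bonded to O, not to an NX3 nitrogen.
(B) has a primary amino group (-NH2) but the -NH2 is not attached to a carbonyl carbon.
(C) has a primary amino group (-NH2) but the -NH2 is not attached to a carbonyl carbon.
(D) contains a primary amide (-C(=O)NH2), which satisfies every atom and bond constraint.
So the answer is (D).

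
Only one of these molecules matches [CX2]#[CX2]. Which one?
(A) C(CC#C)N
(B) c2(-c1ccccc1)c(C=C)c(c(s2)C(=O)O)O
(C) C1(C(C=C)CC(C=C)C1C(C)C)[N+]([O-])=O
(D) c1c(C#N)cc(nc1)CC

[CX2]#[CX2] describes a carbon-carbon triple bond (an alkyne).
(A) contains an ethynyl group (-C#CH), which satisfies every atom and bond constraint.
(B) has a vinyl group (-CH=CH2) but the C=C is a double bond; both carbons are CX3, not CX2.
(C) has a vinyl group (-CH=CH2) but the C=C is a double bond; both carbons are CX3, not CX2.
(D) has a nitrile (-C#N) but the triple bond is C#N, not C#C.
So the answer is (A).

A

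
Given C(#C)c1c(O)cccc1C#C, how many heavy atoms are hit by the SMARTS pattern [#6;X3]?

The query [#6;X3] means: any carbon (aromatic or not) with three total connections.
Check the 11 heavy atoms by environment: 6× c (aromatic, X3) → match; 4× C (X2) → no; 1× O (X2) → no.
That gives 6 matching atoms.

6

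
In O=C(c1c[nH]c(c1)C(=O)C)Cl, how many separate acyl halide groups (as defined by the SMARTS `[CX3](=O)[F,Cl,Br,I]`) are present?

1

[CX3](=O)[F,Cl,Br,I] is the SMARTS for an acyl halide: a carbonyl carbon bonded to a halogen.
Exactly one fragment in the molecule meets all constraints, giving 1 match.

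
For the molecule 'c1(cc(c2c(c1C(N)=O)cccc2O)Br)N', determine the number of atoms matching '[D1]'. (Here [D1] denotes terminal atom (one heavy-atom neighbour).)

5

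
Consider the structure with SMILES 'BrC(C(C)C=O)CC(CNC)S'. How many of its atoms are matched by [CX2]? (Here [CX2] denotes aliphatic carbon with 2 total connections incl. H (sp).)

0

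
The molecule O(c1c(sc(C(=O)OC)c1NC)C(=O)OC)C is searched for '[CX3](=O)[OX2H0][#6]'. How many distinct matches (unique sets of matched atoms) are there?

2

[CX3](=O)[OX2H0][#6] is the SMARTS for an ester: a carbonyl carbon bonded to an oxygen that is itself bonded to carbon (no H on that O).
The molecule carries 2 separate instances of a methyl-ester group (-C(=O)OCH3) meeting every constraint; each maps to a distinct set of atoms, giving 2 matches.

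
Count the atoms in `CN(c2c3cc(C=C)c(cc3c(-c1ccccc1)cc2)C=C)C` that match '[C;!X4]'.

4

The query [C;!X4] means: aliphatic carbon that does not have four total connections.
Check the 23 heavy atoms by environment: 16× c (aromatic, X3) → no; 1× N (X3) → no; 2× C (X4) → no; 4× C (X3) → match.
That gives 4 matching atoms.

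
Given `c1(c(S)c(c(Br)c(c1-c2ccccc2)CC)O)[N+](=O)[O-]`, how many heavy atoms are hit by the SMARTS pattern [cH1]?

5

The query [cH1] means: aromatic carbon bearing exactly one hydrogen.
Check the 20 heavy atoms by environment: 7× c (aromatic, H0) → no; 5× c (aromatic, H1) → match; 1× Br (H0) → no; 1× O (H1) → no; 1× S (H1) → no; 1× N (charge +1, H0) → no; 1× O (charge -1, H0) → no; 1× O (H0) → no; 1× C (H2) → no; 1× C (H3) → no.
That gives 5 matching atoms.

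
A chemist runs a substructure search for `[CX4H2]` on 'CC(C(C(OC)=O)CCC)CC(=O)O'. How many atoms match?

Check the 14 heavy atoms by environment: 3× C (H2, X4) → match; 2× C (H1, X4) → no; 3× C (H3, X4) → no; 2× C (H0, X3) → no; 2× O (H0, X1) → no; 1× O (H1, X2) → no; 1× O (H0, X2) → no.
That gives 3 matching atoms.

3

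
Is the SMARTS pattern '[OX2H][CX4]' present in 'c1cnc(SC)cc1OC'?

No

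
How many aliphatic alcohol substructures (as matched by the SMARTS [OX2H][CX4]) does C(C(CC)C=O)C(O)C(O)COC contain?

2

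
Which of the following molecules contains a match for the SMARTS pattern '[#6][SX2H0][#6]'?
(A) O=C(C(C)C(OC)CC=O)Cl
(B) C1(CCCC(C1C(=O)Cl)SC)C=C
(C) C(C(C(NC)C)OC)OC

[#6][SX2H0][#6] describes an aliphatic sulfur bridging two carbons with no H on the sulfur (a thioether).
(A) has a methoxy ether (-OCH3) but the bridging atom is O, not S.
(B) contains a methylthio ether (-SCH3), which satisfies every atom and bond constraint.
(C) has a methoxy ether (-OCH3) but the bridging atom is O, not S.
So the answer is (B).

B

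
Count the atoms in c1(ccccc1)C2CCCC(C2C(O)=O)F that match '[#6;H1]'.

The query [#6;H1] means: any carbon bearing exactly one hydrogen.
Check the 16 heavy atoms by environment: 3× C (H1) → match; 3× C (H2) → no; 1× C (H0) → no; 1× O (H0) → no; 1× O (H1) → no; 1× c (aromatic, H0) → no; 5× c (aromatic, H1) → match; 1× F (H0) → no.
Summing the matching environments: 3 + 5 = 8 matching atoms.

8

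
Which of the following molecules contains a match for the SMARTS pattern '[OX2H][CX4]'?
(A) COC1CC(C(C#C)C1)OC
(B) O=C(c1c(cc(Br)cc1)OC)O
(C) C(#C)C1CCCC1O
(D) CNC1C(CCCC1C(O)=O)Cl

[OX2H][CX4] describes a hydroxyl oxygen bound to an sp3 (X4) carbon (an aliphatic alcohol).
(A) has a methoxy ether (-OCH3) but the oxygen has H0 (ether), not H1.
(B) has a carboxylic acid group (-C(=O)OH) but the -OH is on a CX3 carbonyl carbon, not a CX4 carbon.
(C) contains a hydroxyl group (-OH), which satisfies every atom and bond constraint.
(D) has a carboxylic acid group (-C(=O)OH) but the -OH is on a CX3 carbonyl carbon, not a CX4 carbon.
So the answer is (C).

C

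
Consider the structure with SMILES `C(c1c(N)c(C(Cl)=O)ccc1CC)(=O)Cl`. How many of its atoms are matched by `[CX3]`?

2

The query [CX3] means: C with X3: aliphatic carbon with exactly 3 total connections.
Check the 15 heavy atoms by environment: 6× c (aromatic, X3) → no; 2× C (X3) → match; 2× O (X1) → no; 2× Cl (X1) → no; 2× C (X4) → no; 1× N (X3) → no.
That gives 2 matching atoms.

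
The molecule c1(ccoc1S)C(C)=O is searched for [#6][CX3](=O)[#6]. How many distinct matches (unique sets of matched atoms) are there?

[#6][CX3](=O)[#6] is the SMARTS for a ketone: a carbonyl carbon (no H) flanked by two carbons.
Exactly one fragment in the molecule meets all constraints, giving 1 match.

1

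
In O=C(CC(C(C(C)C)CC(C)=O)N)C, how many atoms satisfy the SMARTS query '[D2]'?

The query [D2] means: atom with exactly two heavy-atom neighbours.
Check the 14 heavy atoms by environment: 2× C (D2) → match; 5× C (D3) → no; 4× C (D1) → no; 2× O (D1) → no; 1× N (D1) → no.
That gives 2 matching atoms.

2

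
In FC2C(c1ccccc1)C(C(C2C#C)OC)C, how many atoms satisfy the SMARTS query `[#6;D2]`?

6

The query [#6;D2] means: any carbon bonded to exactly two heavy atoms.
Check the 17 heavy atoms by environment: 5× C (D3) → no; 1× C (D2) → match; 3× C (D1) → no; 1× O (D2) → no; 1× F (D1) → no; 1× c (aromatic, D3) → no; 5× c (aromatic, D2) → match.
Summing the matching environments: 1 + 5 = 6 matching atoms.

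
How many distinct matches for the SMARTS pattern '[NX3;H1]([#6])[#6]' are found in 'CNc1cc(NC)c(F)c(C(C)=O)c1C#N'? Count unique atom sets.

2

[NX3;H1]([#6])[#6] is the SMARTS for a secondary amine: a trivalent nitrogen with one H, bonded to two carbons.
The molecule carries 2 separate instances of an N-methylamino group (-NHCH3) meeting every constraint; each maps to a distinct set of atoms, giving 2 matches.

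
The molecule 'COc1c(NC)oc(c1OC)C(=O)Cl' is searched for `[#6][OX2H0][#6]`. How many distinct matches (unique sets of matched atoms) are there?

[#6][OX2H0][#6] is the SMARTS for an ether: an aliphatic oxygen bridging two carbons with no H on the oxygen.
The molecule carries 2 separate instances of a methoxy ether (-OCH3) meeting every constraint; each maps to a distinct set of atoms, giving 2 matches.

2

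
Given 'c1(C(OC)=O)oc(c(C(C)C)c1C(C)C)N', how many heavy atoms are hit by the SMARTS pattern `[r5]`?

5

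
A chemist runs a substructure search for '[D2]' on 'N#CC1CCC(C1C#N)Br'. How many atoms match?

4

Check the 10 heavy atoms by environment: 3× C (D3) → no; 4× C (D2) → match; 2× N (D1) → no; 1× Br (D1) → no.
That gives 4 matching atoms.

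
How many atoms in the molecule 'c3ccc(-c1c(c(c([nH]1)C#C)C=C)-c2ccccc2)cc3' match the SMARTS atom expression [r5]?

5

The query [r5] means: r5 matches atoms in a five-membered ring.
Check the 21 heavy atoms by environment: 1× n (aromatic, in 5-ring) → match; 4× c (aromatic, in 5-ring) → match; 12× c (aromatic, in 6-ring) → no; 4× C (acyclic) → no.
Summing the matching environments: 1 + 4 = 5 matching atoms.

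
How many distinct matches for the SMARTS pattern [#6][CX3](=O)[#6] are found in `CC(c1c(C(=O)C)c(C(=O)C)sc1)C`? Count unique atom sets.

2

[#6][CX3](=O)[#6] is the SMARTS for a ketone: a carbonyl carbon (no H) flanked by two carbons.
The molecule carries 2 separate instances of an acetyl/ketone group (-C(=O)CH3) meeting every constraint; each maps to a distinct set of atoms, giving 2 matches.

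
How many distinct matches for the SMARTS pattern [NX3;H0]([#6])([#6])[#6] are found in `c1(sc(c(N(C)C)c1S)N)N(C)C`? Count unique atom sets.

[NX3;H0]([#6])([#6])[#6] is the SMARTS for a tertiary amine: a trivalent nitrogen with no H, bonded to three carbons.
The molecule carries 2 separate instances of a dimethylamino group (-N(CH3)2) meeting every constraint; each maps to a distinct set of atoms, giving 2 matches.

2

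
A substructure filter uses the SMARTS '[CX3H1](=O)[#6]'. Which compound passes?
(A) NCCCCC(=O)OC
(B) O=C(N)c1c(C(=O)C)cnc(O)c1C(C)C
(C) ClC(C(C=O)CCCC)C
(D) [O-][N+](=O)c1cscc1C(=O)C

C

[CX3H1](=O)[#6] describes an sp2 carbon with one H, double-bonded to O and single-bonded to carbon (an aldehyde).
(A) has a methyl-ester group (-C(=O)OCH3) but the carbonyl carbon has H0, not H1.
(B) has an acetyl/ketone group (-C(=O)CH3) but the carbonyl carbon has H0 (two carbon neighbours), not H1.
(C) contains an aldehyde (-CHO), which satisfies every atom and bond constraint.
(D) has an acetyl/ketone group (-C(=O)CH3) but the carbonyl carbon has H0 (two carbon neighbours), not H1.
So the answer is (C).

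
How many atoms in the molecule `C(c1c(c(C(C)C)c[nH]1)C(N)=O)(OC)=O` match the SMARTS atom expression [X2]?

The query [X2] means: any atom with exactly two total connections (bonds + H).
Check the 15 heavy atoms by environment: 1× n (aromatic, X3) → no; 4× c (aromatic, X3) → no; 2× C (X3) → no; 2× O (X1) → no; 1× N (X3) → no; 4× C (X4) → no; 1× O (X2) → match.
That gives 1 matching atom.

1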